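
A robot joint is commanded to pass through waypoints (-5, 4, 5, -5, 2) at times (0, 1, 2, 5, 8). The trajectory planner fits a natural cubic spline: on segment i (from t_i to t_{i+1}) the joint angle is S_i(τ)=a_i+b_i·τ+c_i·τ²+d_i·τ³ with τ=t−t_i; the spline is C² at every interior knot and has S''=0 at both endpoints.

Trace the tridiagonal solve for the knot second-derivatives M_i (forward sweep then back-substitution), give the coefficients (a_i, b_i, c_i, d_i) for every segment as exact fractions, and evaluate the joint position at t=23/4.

Δ: Δ0=9, Δ1=1, Δ2=-10/3, Δ3=7/3
row 1: diag=4, rhs=-48; c'=1/4, d'=-12
row 2: denom=8−1·1/4=31/4; d'=(-26−1·-12)/(31/4)=-56/31
row 3: denom=12−3·12/31=336/31; d'=(34−3·-56/31)/(336/31)=611/168
back: M3=611/168
back: M2=-56/31−12/31·611/168=-45/14
back: M1=-12−1/4·-45/14=-627/56
M: M0=0, M1=-627/56, M2=-45/14, M3=611/168, M4=0
seg 0: a=-5, c=M0/2=0, d=(M1−M0)/(6·1)=-209/112, b=Δ0−h0·(2M0+M1)/6=1217/112
seg 1: a=4, c=M1/2=-627/112, d=(M2−M1)/(6·1)=149/112, b=Δ1−h1·(2M1+M2)/6=295/56
seg 2: a=5, c=M2/2=-45/28, d=(M3−M2)/(6·3)=1151/3024, b=Δ2−h2·(2M2+M3)/6=-31/16
seg 3: a=-5, c=M3/2=611/336, d=(M4−M3)/(6·3)=-611/3024, b=Δ3−h3·(2M3+M4)/6=-73/56
t_q=23/4 → seg 3, τ=3/4; S=-5+-73/56·τ+611/336·τ²+-611/3024·τ³=-5161/1024

  seg 0: a=-5 b=1217/112 c=0 d=-209/112
  seg 1: a=4 b=295/56 c=-627/112 d=149/112
  seg 2: a=5 b=-31/16 c=-45/28 d=1151/3024
  seg 3: a=-5 b=-73/56 c=611/336 d=-611/3024
S(23/4) = -5161/1024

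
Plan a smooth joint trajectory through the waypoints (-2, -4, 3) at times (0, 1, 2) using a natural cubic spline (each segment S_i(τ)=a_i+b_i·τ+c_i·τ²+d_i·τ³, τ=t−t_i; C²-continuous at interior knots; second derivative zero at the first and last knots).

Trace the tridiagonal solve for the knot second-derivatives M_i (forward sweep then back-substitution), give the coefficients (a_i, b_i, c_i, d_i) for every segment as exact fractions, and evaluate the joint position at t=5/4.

Δ: Δ0=-2, Δ1=7
row 1: diag=4, rhs=54; c'=1/4, d'=27/2
back: M1=27/2
M: M0=0, M1=27/2, M2=0
seg 0: a=-2, c=M0/2=0, d=(M1−M0)/(6·1)=9/4, b=Δ0−h0·(2M0+M1)/6=-17/4
seg 1: a=-4, c=M1/2=27/4, d=(M2−M1)/(6·1)=-9/4, b=Δ1−h1·(2M1+M2)/6=5/2
t_q=5/4 → seg 1, τ=1/4; S=-4+5/2·τ+27/4·τ²+-9/4·τ³=-765/256

  seg 0: a=-2 b=-17/4 c=0 d=9/4
  seg 1: a=-4 b=5/2 c=27/4 d=-9/4
S(5/4) = -765/256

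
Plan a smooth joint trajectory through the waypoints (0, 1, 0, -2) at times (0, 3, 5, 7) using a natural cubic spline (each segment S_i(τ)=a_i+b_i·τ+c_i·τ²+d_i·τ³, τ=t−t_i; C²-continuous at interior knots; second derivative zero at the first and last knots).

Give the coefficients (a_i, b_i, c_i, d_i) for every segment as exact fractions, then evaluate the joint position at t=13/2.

Δ: Δ0=1/3, Δ1=-1/2, Δ2=-1
row 1: diag=10, rhs=-5; c'=1/5, d'=-1/2
row 2: denom=8−2·1/5=38/5; d'=(-3−2·-1/2)/(38/5)=-5/19
back: M2=-5/19
back: M1=-1/2−1/5·-5/19=-17/38
M: M0=0, M1=-17/38, M2=-5/19, M3=0
seg 0: a=0, c=M0/2=0, d=(M1−M0)/(6·3)=-17/684, b=Δ0−h0·(2M0+M1)/6=127/228
seg 1: a=1, c=M1/2=-17/76, d=(M2−M1)/(6·2)=7/456, b=Δ1−h1·(2M1+M2)/6=-13/114
seg 2: a=0, c=M2/2=-5/38, d=(M3−M2)/(6·2)=5/228, b=Δ2−h2·(2M2+M3)/6=-47/57
t_q=13/2 → seg 2, τ=3/2; S=0+-47/57·τ+-5/38·τ²+5/228·τ³=-887/608

  seg 0: a=0 b=127/228 c=0 d=-17/684
  seg 1: a=1 b=-13/114 c=-17/76 d=7/456
  seg 2: a=0 b=-47/57 c=-5/38 d=5/228
S(13/2) = -887/608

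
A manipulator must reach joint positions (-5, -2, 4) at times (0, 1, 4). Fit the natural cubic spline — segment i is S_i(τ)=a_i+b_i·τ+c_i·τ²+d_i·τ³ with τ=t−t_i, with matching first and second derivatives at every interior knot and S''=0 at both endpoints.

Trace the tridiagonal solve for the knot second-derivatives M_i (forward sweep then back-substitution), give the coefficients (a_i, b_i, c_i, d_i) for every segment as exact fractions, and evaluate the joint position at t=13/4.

  seg 0: a=-5 b=25/8 c=0 d=-1/8
  seg 1: a=-2 b=11/4 c=-3/8 d=1/24
S(13/4) = 1415/512

Δ: Δ0=3, Δ1=2
row 1: diag=8, rhs=-6; c'=3/8, d'=-3/4
back: M1=-3/4
M: M0=0, M1=-3/4, M2=0
seg 0: a=-5, c=M0/2=0, d=(M1−M0)/(6·1)=-1/8, b=Δ0−h0·(2M0+M1)/6=25/8
seg 1: a=-2, c=M1/2=-3/8, d=(M2−M1)/(6·3)=1/24, b=Δ1−h1·(2M1+M2)/6=11/4
t_q=13/4 → seg 1, τ=9/4; S=-2+11/4·τ+-3/8·τ²+1/24·τ³=1415/512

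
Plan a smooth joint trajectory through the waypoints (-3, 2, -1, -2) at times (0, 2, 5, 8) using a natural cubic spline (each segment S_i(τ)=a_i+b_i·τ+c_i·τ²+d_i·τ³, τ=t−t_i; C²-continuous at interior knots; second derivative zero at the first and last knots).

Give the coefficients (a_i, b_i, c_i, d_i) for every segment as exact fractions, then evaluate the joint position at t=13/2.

Δ: Δ0=5/2, Δ1=-1, Δ2=-1/3
row 1: diag=10, rhs=-21; c'=3/10, d'=-21/10
row 2: denom=12−3·3/10=111/10; d'=(4−3·-21/10)/(111/10)=103/111
back: M2=103/111
back: M1=-21/10−3/10·103/111=-88/37
M: M0=0, M1=-88/37, M2=103/111, M3=0
seg 0: a=-3, c=M0/2=0, d=(M1−M0)/(6·2)=-22/111, b=Δ0−h0·(2M0+M1)/6=731/222
seg 1: a=2, c=M1/2=-44/37, d=(M2−M1)/(6·3)=367/1998, b=Δ1−h1·(2M1+M2)/6=203/222
seg 2: a=-1, c=M2/2=103/222, d=(M3−M2)/(6·3)=-103/1998, b=Δ2−h2·(2M2+M3)/6=-140/111
t_q=13/2 → seg 2, τ=3/2; S=-1+-140/111·τ+103/222·τ²+-103/1998·τ³=-1197/592

  seg 0: a=-3 b=731/222 c=0 d=-22/111
  seg 1: a=2 b=203/222 c=-44/37 d=367/1998
  seg 2: a=-1 b=-140/111 c=103/222 d=-103/1998
S(13/2) = -1197/592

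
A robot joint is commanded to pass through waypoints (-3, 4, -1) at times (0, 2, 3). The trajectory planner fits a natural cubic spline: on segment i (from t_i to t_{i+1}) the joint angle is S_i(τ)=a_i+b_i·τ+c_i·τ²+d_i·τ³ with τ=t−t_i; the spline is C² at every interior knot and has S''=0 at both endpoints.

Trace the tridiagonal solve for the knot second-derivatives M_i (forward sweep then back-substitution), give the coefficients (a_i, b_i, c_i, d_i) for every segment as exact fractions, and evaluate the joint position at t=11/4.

Δ: Δ0=7/2, Δ1=-5
row 1: diag=6, rhs=-51; c'=1/6, d'=-17/2
back: M1=-17/2
M: M0=0, M1=-17/2, M2=0
seg 0: a=-3, c=M0/2=0, d=(M1−M0)/(6·2)=-17/24, b=Δ0−h0·(2M0+M1)/6=19/3
seg 1: a=4, c=M1/2=-17/4, d=(M2−M1)/(6·1)=17/12, b=Δ1−h1·(2M1+M2)/6=-13/6
t_q=11/4 → seg 1, τ=3/4; S=4+-13/6·τ+-17/4·τ²+17/12·τ³=149/256

  seg 0: a=-3 b=19/3 c=0 d=-17/24
  seg 1: a=4 b=-13/6 c=-17/4 d=17/12
S(11/4) = 149/256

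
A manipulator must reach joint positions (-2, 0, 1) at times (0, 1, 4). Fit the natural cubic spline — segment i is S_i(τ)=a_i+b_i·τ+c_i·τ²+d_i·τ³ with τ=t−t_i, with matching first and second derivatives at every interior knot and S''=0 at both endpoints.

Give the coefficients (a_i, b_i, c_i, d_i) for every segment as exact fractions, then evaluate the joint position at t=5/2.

Δ: Δ0=2, Δ1=1/3
row 1: diag=8, rhs=-10; c'=3/8, d'=-5/4
back: M1=-5/4
M: M0=0, M1=-5/4, M2=0
seg 0: a=-2, c=M0/2=0, d=(M1−M0)/(6·1)=-5/24, b=Δ0−h0·(2M0+M1)/6=53/24
seg 1: a=0, c=M1/2=-5/8, d=(M2−M1)/(6·3)=5/72, b=Δ1−h1·(2M1+M2)/6=19/12
t_q=5/2 → seg 1, τ=3/2; S=0+19/12·τ+-5/8·τ²+5/72·τ³=77/64

  seg 0: a=-2 b=53/24 c=0 d=-5/24
  seg 1: a=0 b=19/12 c=-5/8 d=5/72
S(5/2) = 77/64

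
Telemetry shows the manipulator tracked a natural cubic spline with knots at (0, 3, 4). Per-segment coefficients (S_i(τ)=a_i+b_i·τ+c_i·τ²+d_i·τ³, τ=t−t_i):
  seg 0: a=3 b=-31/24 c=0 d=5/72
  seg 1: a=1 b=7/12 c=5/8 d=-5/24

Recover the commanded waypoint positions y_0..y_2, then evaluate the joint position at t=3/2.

y_0=3 y_1=1 y_2=2
S(3/2) = 83/64

y_0 = S_0(0) = a_0 = 3
y_1 = S_1(0) = a_1 = 1
y_2 = S_1(1) = 2
t_q=3/2 is in segment 0 (τ=3/2); S_0(τ)=83/64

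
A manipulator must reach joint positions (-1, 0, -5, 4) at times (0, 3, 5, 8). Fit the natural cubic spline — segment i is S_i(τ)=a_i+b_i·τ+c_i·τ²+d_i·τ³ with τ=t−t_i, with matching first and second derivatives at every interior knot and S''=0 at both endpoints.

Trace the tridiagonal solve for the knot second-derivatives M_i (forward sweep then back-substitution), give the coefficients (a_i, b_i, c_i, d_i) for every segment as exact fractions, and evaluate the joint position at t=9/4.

  seg 0: a=-1 b=25/16 c=0 d=-59/432
  seg 1: a=0 b=-17/8 c=-59/48 d=25/48
  seg 2: a=-5 b=-19/24 c=91/48 d=-91/432
S(9/4) = 983/1024

Δ: Δ0=1/3, Δ1=-5/2, Δ2=3
row 1: diag=10, rhs=-17; c'=1/5, d'=-17/10
row 2: denom=10−2·1/5=48/5; d'=(33−2·-17/10)/(48/5)=91/24
back: M2=91/24
back: M1=-17/10−1/5·91/24=-59/24
M: M0=0, M1=-59/24, M2=91/24, M3=0
seg 0: a=-1, c=M0/2=0, d=(M1−M0)/(6·3)=-59/432, b=Δ0−h0·(2M0+M1)/6=25/16
seg 1: a=0, c=M1/2=-59/48, d=(M2−M1)/(6·2)=25/48, b=Δ1−h1·(2M1+M2)/6=-17/8
seg 2: a=-5, c=M2/2=91/48, d=(M3−M2)/(6·3)=-91/432, b=Δ2−h2·(2M2+M3)/6=-19/24
t_q=9/4 → seg 0, τ=9/4; S=-1+25/16·τ+0·τ²+-59/432·τ³=983/1024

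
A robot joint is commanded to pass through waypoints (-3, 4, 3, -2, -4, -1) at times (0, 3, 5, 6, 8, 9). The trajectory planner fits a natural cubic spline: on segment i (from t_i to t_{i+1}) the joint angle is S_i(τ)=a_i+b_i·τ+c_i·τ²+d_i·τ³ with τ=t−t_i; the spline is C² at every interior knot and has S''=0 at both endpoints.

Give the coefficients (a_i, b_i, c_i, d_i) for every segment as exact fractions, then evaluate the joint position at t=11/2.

  seg 0: a=-3 b=13987/5196 c=0 d=-69/1732
  seg 1: a=4 b=4199/2598 c=-621/1732 d=-3635/10392
  seg 2: a=3 b=-5216/1299 c=-1064/433 d=1913/1299
  seg 3: a=-2 b=-5861/1299 c=849/433 d=-133/1299
  seg 4: a=-4 b=2731/1299 c=583/433 d=-583/1299
S(11/2) = 1947/3464

Δ: Δ0=7/3, Δ1=-1/2, Δ2=-5, Δ3=-1, Δ4=3
row 1: diag=10, rhs=-17; c'=1/5, d'=-17/10
row 2: denom=6−2·1/5=28/5; d'=(-27−2·-17/10)/(28/5)=-59/14
row 3: denom=6−1·5/28=163/28; d'=(24−1·-59/14)/(163/28)=790/163
row 4: denom=6−2·56/163=866/163; d'=(24−2·790/163)/(866/163)=1166/433
back: M4=1166/433
back: M3=790/163−56/163·1166/433=1698/433
back: M2=-59/14−5/28·1698/433=-2128/433
back: M1=-17/10−1/5·-2128/433=-621/866
M: M0=0, M1=-621/866, M2=-2128/433, M3=1698/433, M4=1166/433, M5=0
seg 0: a=-3, c=M0/2=0, d=(M1−M0)/(6·3)=-69/1732, b=Δ0−h0·(2M0+M1)/6=13987/5196
seg 1: a=4, c=M1/2=-621/1732, d=(M2−M1)/(6·2)=-3635/10392, b=Δ1−h1·(2M1+M2)/6=4199/2598
seg 2: a=3, c=M2/2=-1064/433, d=(M3−M2)/(6·1)=1913/1299, b=Δ2−h2·(2M2+M3)/6=-5216/1299
seg 3: a=-2, c=M3/2=849/433, d=(M4−M3)/(6·2)=-133/1299, b=Δ3−h3·(2M3+M4)/6=-5861/1299
seg 4: a=-4, c=M4/2=583/433, d=(M5−M4)/(6·1)=-583/1299, b=Δ4−h4·(2M4+M5)/6=2731/1299
t_q=11/2 → seg 2, τ=1/2; S=3+-5216/1299·τ+-1064/433·τ²+1913/1299·τ³=1947/3464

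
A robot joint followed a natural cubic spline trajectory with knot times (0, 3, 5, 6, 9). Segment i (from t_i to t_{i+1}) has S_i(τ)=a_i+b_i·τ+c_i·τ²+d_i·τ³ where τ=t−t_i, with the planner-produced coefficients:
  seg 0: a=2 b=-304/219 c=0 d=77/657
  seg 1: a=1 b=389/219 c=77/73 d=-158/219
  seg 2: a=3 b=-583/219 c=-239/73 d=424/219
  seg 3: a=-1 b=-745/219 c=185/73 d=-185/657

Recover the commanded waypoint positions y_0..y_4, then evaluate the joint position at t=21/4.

y_0=2 y_1=1 y_2=3 y_3=-1 y_4=4
S(21/4) = 2523/1168

y_0 = S_0(0) = a_0 = 2
y_1 = S_1(0) = a_1 = 1
y_2 = S_2(0) = a_2 = 3
y_3 = S_3(0) = a_3 = -1
y_4 = S_3(3) = 4
t_q=21/4 is in segment 2 (τ=1/4); S_2(τ)=2523/1168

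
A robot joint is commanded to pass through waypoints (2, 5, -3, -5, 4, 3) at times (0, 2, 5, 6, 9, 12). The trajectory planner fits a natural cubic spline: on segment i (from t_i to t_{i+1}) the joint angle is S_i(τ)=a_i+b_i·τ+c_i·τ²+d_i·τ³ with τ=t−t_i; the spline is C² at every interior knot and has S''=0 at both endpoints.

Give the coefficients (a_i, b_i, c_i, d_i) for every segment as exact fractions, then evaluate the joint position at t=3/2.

Δ: Δ0=3/2, Δ1=-8/3, Δ2=-2, Δ3=3, Δ4=-1/3
row 1: diag=10, rhs=-25; c'=3/10, d'=-5/2
row 2: denom=8−3·3/10=71/10; d'=(4−3·-5/2)/(71/10)=115/71
row 3: denom=8−1·10/71=558/71; d'=(30−1·115/71)/(558/71)=65/18
row 4: denom=12−3·71/186=673/62; d'=(-20−3·65/18)/(673/62)=-5735/2019
back: M4=-5735/2019
back: M3=65/18−71/186·-5735/2019=3160/673
back: M2=115/71−10/71·3160/673=645/673
back: M1=-5/2−3/10·645/673=-1876/673
M: M0=0, M1=-1876/673, M2=645/673, M3=3160/673, M4=-5735/2019, M5=0
seg 0: a=2, c=M0/2=0, d=(M1−M0)/(6·2)=-469/2019, b=Δ0−h0·(2M0+M1)/6=9809/4038
seg 1: a=5, c=M1/2=-938/673, d=(M2−M1)/(6·3)=2521/12114, b=Δ1−h1·(2M1+M2)/6=-1447/4038
seg 2: a=-3, c=M2/2=645/1346, d=(M3−M2)/(6·1)=2515/4038, b=Δ2−h2·(2M2+M3)/6=-6263/2019
seg 3: a=-5, c=M3/2=1580/673, d=(M4−M3)/(6·3)=-15215/36342, b=Δ3−h3·(2M3+M4)/6=-1111/4038
seg 4: a=4, c=M4/2=-5735/4038, d=(M5−M4)/(6·3)=5735/36342, b=Δ4−h4·(2M4+M5)/6=5062/2019
t_q=3/2 → seg 0, τ=3/2; S=2+9809/4038·τ+0·τ²+-469/2019·τ³=26165/5384

  seg 0: a=2 b=9809/4038 c=0 d=-469/2019
  seg 1: a=5 b=-1447/4038 c=-938/673 d=2521/12114
  seg 2: a=-3 b=-6263/2019 c=645/1346 d=2515/4038
  seg 3: a=-5 b=-1111/4038 c=1580/673 d=-15215/36342
  seg 4: a=4 b=5062/2019 c=-5735/4038 d=5735/36342
S(3/2) = 26165/5384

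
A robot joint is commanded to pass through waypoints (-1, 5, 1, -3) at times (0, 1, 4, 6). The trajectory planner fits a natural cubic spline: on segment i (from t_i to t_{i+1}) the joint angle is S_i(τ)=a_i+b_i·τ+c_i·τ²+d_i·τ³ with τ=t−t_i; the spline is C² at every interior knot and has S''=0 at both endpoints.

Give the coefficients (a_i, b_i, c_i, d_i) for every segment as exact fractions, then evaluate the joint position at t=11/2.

  seg 0: a=-1 b=1492/213 c=0 d=-214/213
  seg 1: a=5 b=850/213 c=-214/71 d=88/213
  seg 2: a=1 b=-626/213 c=50/71 d=-25/213
S(11/2) = -1261/568

Δ: Δ0=6, Δ1=-4/3, Δ2=-2
row 1: diag=8, rhs=-44; c'=3/8, d'=-11/2
row 2: denom=10−3·3/8=71/8; d'=(-4−3·-11/2)/(71/8)=100/71
back: M2=100/71
back: M1=-11/2−3/8·100/71=-428/71
M: M0=0, M1=-428/71, M2=100/71, M3=0
seg 0: a=-1, c=M0/2=0, d=(M1−M0)/(6·1)=-214/213, b=Δ0−h0·(2M0+M1)/6=1492/213
seg 1: a=5, c=M1/2=-214/71, d=(M2−M1)/(6·3)=88/213, b=Δ1−h1·(2M1+M2)/6=850/213
seg 2: a=1, c=M2/2=50/71, d=(M3−M2)/(6·2)=-25/213, b=Δ2−h2·(2M2+M3)/6=-626/213
t_q=11/2 → seg 2, τ=3/2; S=1+-626/213·τ+50/71·τ²+-25/213·τ³=-1261/568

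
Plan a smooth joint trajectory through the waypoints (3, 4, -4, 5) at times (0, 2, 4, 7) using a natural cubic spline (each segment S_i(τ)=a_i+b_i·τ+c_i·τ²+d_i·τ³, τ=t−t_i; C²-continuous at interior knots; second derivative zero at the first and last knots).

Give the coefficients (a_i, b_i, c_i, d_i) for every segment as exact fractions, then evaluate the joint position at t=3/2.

  seg 0: a=3 b=39/19 c=0 d=-59/152
  seg 1: a=4 b=-99/38 c=-177/76 d=31/38
  seg 2: a=-4 b=-81/38 c=195/76 d=-65/228
S(3/2) = 5799/1216

Δ: Δ0=1/2, Δ1=-4, Δ2=3
row 1: diag=8, rhs=-27; c'=1/4, d'=-27/8
row 2: denom=10−2·1/4=19/2; d'=(42−2·-27/8)/(19/2)=195/38
back: M2=195/38
back: M1=-27/8−1/4·195/38=-177/38
M: M0=0, M1=-177/38, M2=195/38, M3=0
seg 0: a=3, c=M0/2=0, d=(M1−M0)/(6·2)=-59/152, b=Δ0−h0·(2M0+M1)/6=39/19
seg 1: a=4, c=M1/2=-177/76, d=(M2−M1)/(6·2)=31/38, b=Δ1−h1·(2M1+M2)/6=-99/38
seg 2: a=-4, c=M2/2=195/76, d=(M3−M2)/(6·3)=-65/228, b=Δ2−h2·(2M2+M3)/6=-81/38
t_q=3/2 → seg 0, τ=3/2; S=3+39/19·τ+0·τ²+-59/152·τ³=5799/1216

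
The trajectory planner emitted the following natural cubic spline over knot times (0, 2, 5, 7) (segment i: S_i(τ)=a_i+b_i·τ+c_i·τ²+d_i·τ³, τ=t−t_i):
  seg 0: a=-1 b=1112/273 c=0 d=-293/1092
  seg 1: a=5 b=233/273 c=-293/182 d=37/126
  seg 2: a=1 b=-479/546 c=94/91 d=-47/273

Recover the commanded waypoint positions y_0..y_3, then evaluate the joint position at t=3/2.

y_0=-1 y_1=5 y_2=1 y_3=2
S(3/2) = 1749/416

y_0 = S_0(0) = a_0 = -1
y_1 = S_1(0) = a_1 = 5
y_2 = S_2(0) = a_2 = 1
y_3 = S_2(2) = 2
t_q=3/2 is in segment 0 (τ=3/2); S_0(τ)=1749/416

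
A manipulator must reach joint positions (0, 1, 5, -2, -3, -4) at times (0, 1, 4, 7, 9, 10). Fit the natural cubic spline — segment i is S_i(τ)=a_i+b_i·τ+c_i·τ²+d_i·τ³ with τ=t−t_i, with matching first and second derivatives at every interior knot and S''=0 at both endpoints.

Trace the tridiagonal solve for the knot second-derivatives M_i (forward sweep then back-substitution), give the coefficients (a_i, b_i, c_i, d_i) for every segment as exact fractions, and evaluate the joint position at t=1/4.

  seg 0: a=0 b=117/148 c=0 d=31/148
  seg 1: a=1 b=105/74 c=93/148 d=-875/3996
  seg 2: a=5 b=-107/148 c=-149/111 d=29/108
  seg 3: a=-2 b=-113/74 c=159/148 d=-83/296
  seg 4: a=-3 b=-22/37 c=-45/74 d=15/74
S(1/4) = 1903/9472

Δ: Δ0=1, Δ1=4/3, Δ2=-7/3, Δ3=-1/2, Δ4=-1
row 1: diag=8, rhs=2; c'=3/8, d'=1/4
row 2: denom=12−3·3/8=87/8; d'=(-22−3·1/4)/(87/8)=-182/87
row 3: denom=10−3·8/29=266/29; d'=(11−3·-182/87)/(266/29)=501/266
row 4: denom=6−2·29/133=740/133; d'=(-3−2·501/266)/(740/133)=-45/37
back: M4=-45/37
back: M3=501/266−29/133·-45/37=159/74
back: M2=-182/87−8/29·159/74=-298/111
back: M1=1/4−3/8·-298/111=93/74
M: M0=0, M1=93/74, M2=-298/111, M3=159/74, M4=-45/37, M5=0
seg 0: a=0, c=M0/2=0, d=(M1−M0)/(6·1)=31/148, b=Δ0−h0·(2M0+M1)/6=117/148
seg 1: a=1, c=M1/2=93/148, d=(M2−M1)/(6·3)=-875/3996, b=Δ1−h1·(2M1+M2)/6=105/74
seg 2: a=5, c=M2/2=-149/111, d=(M3−M2)/(6·3)=29/108, b=Δ2−h2·(2M2+M3)/6=-107/148
seg 3: a=-2, c=M3/2=159/148, d=(M4−M3)/(6·2)=-83/296, b=Δ3−h3·(2M3+M4)/6=-113/74
seg 4: a=-3, c=M4/2=-45/74, d=(M5−M4)/(6·1)=15/74, b=Δ4−h4·(2M4+M5)/6=-22/37
t_q=1/4 → seg 0, τ=1/4; S=0+117/148·τ+0·τ²+31/148·τ³=1903/9472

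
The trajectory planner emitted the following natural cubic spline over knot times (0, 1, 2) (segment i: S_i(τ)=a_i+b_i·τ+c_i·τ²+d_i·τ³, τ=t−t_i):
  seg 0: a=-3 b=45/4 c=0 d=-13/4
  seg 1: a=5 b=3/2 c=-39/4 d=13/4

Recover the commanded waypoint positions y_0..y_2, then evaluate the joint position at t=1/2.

y_0=-3 y_1=5 y_2=0
S(1/2) = 71/32

y_0 = S_0(0) = a_0 = -3
y_1 = S_1(0) = a_1 = 5
y_2 = S_1(1) = 0
t_q=1/2 is in segment 0 (τ=1/2); S_0(τ)=71/32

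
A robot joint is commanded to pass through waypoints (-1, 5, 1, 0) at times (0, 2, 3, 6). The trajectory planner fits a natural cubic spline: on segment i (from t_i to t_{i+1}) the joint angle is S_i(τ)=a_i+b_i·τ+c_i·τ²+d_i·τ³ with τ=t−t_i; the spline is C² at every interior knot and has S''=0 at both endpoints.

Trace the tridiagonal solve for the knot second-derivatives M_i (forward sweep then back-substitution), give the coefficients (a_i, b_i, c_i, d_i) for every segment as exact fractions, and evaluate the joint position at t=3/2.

  seg 0: a=-1 b=781/141 c=0 d=-179/282
  seg 1: a=5 b=-293/141 c=-179/47 d=266/141
  seg 2: a=1 b=-569/141 c=87/47 d=-29/141
S(3/2) = 3885/752

Δ: Δ0=3, Δ1=-4, Δ2=-1/3
row 1: diag=6, rhs=-42; c'=1/6, d'=-7
row 2: denom=8−1·1/6=47/6; d'=(22−1·-7)/(47/6)=174/47
back: M2=174/47
back: M1=-7−1/6·174/47=-358/47
M: M0=0, M1=-358/47, M2=174/47, M3=0
seg 0: a=-1, c=M0/2=0, d=(M1−M0)/(6·2)=-179/282, b=Δ0−h0·(2M0+M1)/6=781/141
seg 1: a=5, c=M1/2=-179/47, d=(M2−M1)/(6·1)=266/141, b=Δ1−h1·(2M1+M2)/6=-293/141
seg 2: a=1, c=M2/2=87/47, d=(M3−M2)/(6·3)=-29/141, b=Δ2−h2·(2M2+M3)/6=-569/141
t_q=3/2 → seg 0, τ=3/2; S=-1+781/141·τ+0·τ²+-179/282·τ³=3885/752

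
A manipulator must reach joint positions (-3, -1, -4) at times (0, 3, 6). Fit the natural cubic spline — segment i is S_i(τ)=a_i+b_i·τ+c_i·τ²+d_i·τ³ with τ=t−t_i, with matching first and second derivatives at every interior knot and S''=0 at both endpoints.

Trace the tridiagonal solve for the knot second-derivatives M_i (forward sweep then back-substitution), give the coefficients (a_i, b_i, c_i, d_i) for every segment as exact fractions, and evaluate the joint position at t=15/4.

Δ: Δ0=2/3, Δ1=-1
row 1: diag=12, rhs=-10; c'=1/4, d'=-5/6
back: M1=-5/6
M: M0=0, M1=-5/6, M2=0
seg 0: a=-3, c=M0/2=0, d=(M1−M0)/(6·3)=-5/108, b=Δ0−h0·(2M0+M1)/6=13/12
seg 1: a=-1, c=M1/2=-5/12, d=(M2−M1)/(6·3)=5/108, b=Δ1−h1·(2M1+M2)/6=-1/6
t_q=15/4 → seg 1, τ=3/4; S=-1+-1/6·τ+-5/12·τ²+5/108·τ³=-343/256

  seg 0: a=-3 b=13/12 c=0 d=-5/108
  seg 1: a=-1 b=-1/6 c=-5/12 d=5/108
S(15/4) = -343/256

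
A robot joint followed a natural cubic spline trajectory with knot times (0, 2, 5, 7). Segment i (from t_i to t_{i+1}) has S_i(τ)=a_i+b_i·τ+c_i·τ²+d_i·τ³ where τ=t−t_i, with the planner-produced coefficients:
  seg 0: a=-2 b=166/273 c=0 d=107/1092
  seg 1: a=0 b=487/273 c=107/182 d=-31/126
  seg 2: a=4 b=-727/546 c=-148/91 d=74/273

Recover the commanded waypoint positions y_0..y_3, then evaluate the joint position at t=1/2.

y_0 = S_0(0) = a_0 = -2
y_1 = S_1(0) = a_1 = 0
y_2 = S_2(0) = a_2 = 4
y_3 = S_2(2) = -3
t_q=1/2 is in segment 0 (τ=1/2); S_0(τ)=-4903/2912

y_0=-2 y_1=0 y_2=4 y_3=-3
S(1/2) = -4903/2912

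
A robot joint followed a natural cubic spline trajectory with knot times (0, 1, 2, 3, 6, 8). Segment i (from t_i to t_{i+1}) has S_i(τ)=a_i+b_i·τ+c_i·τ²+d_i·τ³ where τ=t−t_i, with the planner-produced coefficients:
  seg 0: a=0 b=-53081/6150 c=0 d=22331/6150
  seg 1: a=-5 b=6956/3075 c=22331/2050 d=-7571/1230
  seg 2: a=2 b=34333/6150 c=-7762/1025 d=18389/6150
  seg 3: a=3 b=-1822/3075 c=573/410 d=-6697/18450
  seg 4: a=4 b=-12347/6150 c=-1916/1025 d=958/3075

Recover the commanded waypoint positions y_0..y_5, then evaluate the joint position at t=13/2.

y_0 = S_0(0) = a_0 = 0
y_1 = S_1(0) = a_1 = -5
y_2 = S_2(0) = a_2 = 2
y_3 = S_3(0) = a_3 = 3
y_4 = S_4(0) = a_4 = 4
y_5 = S_4(2) = -5
t_q=13/2 is in segment 4 (τ=1/2); S_4(τ)=2632/1025

y_0=0 y_1=-5 y_2=2 y_3=3 y_4=4 y_5=-5
S(13/2) = 2632/1025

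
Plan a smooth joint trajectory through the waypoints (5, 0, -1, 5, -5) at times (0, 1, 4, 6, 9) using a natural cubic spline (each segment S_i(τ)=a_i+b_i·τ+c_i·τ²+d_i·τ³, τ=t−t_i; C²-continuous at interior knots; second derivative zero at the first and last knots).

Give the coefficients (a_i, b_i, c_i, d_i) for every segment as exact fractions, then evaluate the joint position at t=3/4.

  seg 0: a=5 b=-1850/339 c=0 d=155/339
  seg 1: a=0 b=-1385/339 c=155/113 d=-41/1017
  seg 2: a=-1 b=1036/339 c=114/113 d=-703/1356
  seg 3: a=5 b=295/339 c=-475/226 d=475/2034
S(3/4) = 7955/7232

Δ: Δ0=-5, Δ1=-1/3, Δ2=3, Δ3=-10/3
row 1: diag=8, rhs=28; c'=3/8, d'=7/2
row 2: denom=10−3·3/8=71/8; d'=(20−3·7/2)/(71/8)=76/71
row 3: denom=10−2·16/71=678/71; d'=(-38−2·76/71)/(678/71)=-475/113
back: M3=-475/113
back: M2=76/71−16/71·-475/113=228/113
back: M1=7/2−3/8·228/113=310/113
M: M0=0, M1=310/113, M2=228/113, M3=-475/113, M4=0
seg 0: a=5, c=M0/2=0, d=(M1−M0)/(6·1)=155/339, b=Δ0−h0·(2M0+M1)/6=-1850/339
seg 1: a=0, c=M1/2=155/113, d=(M2−M1)/(6·3)=-41/1017, b=Δ1−h1·(2M1+M2)/6=-1385/339
seg 2: a=-1, c=M2/2=114/113, d=(M3−M2)/(6·2)=-703/1356, b=Δ2−h2·(2M2+M3)/6=1036/339
seg 3: a=5, c=M3/2=-475/226, d=(M4−M3)/(6·3)=475/2034, b=Δ3−h3·(2M3+M4)/6=295/339
t_q=3/4 → seg 0, τ=3/4; S=5+-1850/339·τ+0·τ²+155/339·τ³=7955/7232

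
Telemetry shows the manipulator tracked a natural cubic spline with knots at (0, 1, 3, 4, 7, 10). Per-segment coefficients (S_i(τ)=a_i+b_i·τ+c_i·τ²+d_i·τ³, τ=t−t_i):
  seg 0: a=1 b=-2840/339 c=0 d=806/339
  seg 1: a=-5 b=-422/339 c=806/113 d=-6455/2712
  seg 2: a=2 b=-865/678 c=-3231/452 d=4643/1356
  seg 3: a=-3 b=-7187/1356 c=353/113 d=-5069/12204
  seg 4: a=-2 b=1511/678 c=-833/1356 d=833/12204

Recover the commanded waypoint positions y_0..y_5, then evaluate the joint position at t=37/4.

y_0=1 y_1=-5 y_2=2 y_3=-3 y_4=-2 y_5=1
S(37/4) = 19727/28928

y_0 = S_0(0) = a_0 = 1
y_1 = S_1(0) = a_1 = -5
y_2 = S_2(0) = a_2 = 2
y_3 = S_3(0) = a_3 = -3
y_4 = S_4(0) = a_4 = -2
y_5 = S_4(3) = 1
t_q=37/4 is in segment 4 (τ=9/4); S_4(τ)=19727/28928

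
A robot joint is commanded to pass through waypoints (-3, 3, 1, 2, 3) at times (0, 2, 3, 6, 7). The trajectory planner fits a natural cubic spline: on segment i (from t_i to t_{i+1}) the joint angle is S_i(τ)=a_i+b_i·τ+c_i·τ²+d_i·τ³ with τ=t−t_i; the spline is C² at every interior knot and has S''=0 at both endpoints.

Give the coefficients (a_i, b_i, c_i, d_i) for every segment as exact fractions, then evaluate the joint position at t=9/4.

Δ: Δ0=3, Δ1=-2, Δ2=1/3, Δ3=1
row 1: diag=6, rhs=-30; c'=1/6, d'=-5
row 2: denom=8−1·1/6=47/6; d'=(14−1·-5)/(47/6)=114/47
row 3: denom=8−3·18/47=322/47; d'=(4−3·114/47)/(322/47)=-11/23
back: M3=-11/23
back: M2=114/47−18/47·-11/23=60/23
back: M1=-5−1/6·60/23=-125/23
M: M0=0, M1=-125/23, M2=60/23, M3=-11/23, M4=0
seg 0: a=-3, c=M0/2=0, d=(M1−M0)/(6·2)=-125/276, b=Δ0−h0·(2M0+M1)/6=332/69
seg 1: a=3, c=M1/2=-125/46, d=(M2−M1)/(6·1)=185/138, b=Δ1−h1·(2M1+M2)/6=-43/69
seg 2: a=1, c=M2/2=30/23, d=(M3−M2)/(6·3)=-71/414, b=Δ2−h2·(2M2+M3)/6=-281/138
seg 3: a=2, c=M3/2=-11/46, d=(M4−M3)/(6·1)=11/138, b=Δ3−h3·(2M3+M4)/6=80/69
t_q=9/4 → seg 1, τ=1/4; S=3+-43/69·τ+-125/46·τ²+185/138·τ³=345/128

  seg 0: a=-3 b=332/69 c=0 d=-125/276
  seg 1: a=3 b=-43/69 c=-125/46 d=185/138
  seg 2: a=1 b=-281/138 c=30/23 d=-71/414
  seg 3: a=2 b=80/69 c=-11/46 d=11/138
S(9/4) = 345/128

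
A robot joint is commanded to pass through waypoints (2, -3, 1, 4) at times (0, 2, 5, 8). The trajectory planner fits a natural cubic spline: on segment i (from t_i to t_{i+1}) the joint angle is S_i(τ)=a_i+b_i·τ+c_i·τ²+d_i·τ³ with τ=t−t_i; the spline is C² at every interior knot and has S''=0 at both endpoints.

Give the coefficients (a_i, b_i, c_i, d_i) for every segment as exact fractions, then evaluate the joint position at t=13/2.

  seg 0: a=2 b=-743/222 c=0 d=47/222
  seg 1: a=-3 b=-179/222 c=47/37 d=-371/1998
  seg 2: a=1 b=200/111 c=-89/222 d=89/1998
S(13/2) = 1747/592

Δ: Δ0=-5/2, Δ1=4/3, Δ2=1
row 1: diag=10, rhs=23; c'=3/10, d'=23/10
row 2: denom=12−3·3/10=111/10; d'=(-2−3·23/10)/(111/10)=-89/111
back: M2=-89/111
back: M1=23/10−3/10·-89/111=94/37
M: M0=0, M1=94/37, M2=-89/111, M3=0
seg 0: a=2, c=M0/2=0, d=(M1−M0)/(6·2)=47/222, b=Δ0−h0·(2M0+M1)/6=-743/222
seg 1: a=-3, c=M1/2=47/37, d=(M2−M1)/(6·3)=-371/1998, b=Δ1−h1·(2M1+M2)/6=-179/222
seg 2: a=1, c=M2/2=-89/222, d=(M3−M2)/(6·3)=89/1998, b=Δ2−h2·(2M2+M3)/6=200/111
t_q=13/2 → seg 2, τ=3/2; S=1+200/111·τ+-89/222·τ²+89/1998·τ³=1747/592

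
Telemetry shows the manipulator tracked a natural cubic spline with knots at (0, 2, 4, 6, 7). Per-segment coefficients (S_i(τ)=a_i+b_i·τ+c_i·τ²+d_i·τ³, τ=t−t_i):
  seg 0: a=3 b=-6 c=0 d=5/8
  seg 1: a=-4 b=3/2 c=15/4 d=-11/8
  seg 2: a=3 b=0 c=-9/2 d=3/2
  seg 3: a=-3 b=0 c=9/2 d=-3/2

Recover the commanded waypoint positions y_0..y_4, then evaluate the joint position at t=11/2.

y_0=3 y_1=-4 y_2=3 y_3=-3 y_4=0
S(11/2) = -33/16

y_0 = S_0(0) = a_0 = 3
y_1 = S_1(0) = a_1 = -4
y_2 = S_2(0) = a_2 = 3
y_3 = S_3(0) = a_3 = -3
y_4 = S_3(1) = 0
t_q=11/2 is in segment 2 (τ=3/2); S_2(τ)=-33/16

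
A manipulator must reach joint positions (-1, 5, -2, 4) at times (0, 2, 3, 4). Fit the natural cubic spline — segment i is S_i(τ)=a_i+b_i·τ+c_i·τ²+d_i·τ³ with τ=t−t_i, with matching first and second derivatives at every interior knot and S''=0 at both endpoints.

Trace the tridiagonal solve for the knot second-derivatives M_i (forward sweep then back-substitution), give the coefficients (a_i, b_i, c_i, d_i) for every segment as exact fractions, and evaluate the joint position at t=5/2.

  seg 0: a=-1 b=175/23 c=0 d=-53/46
  seg 1: a=5 b=-143/23 c=-159/23 d=141/23
  seg 2: a=-2 b=-38/23 c=264/23 d=-88/23
S(5/2) = 171/184

Δ: Δ0=3, Δ1=-7, Δ2=6
row 1: diag=6, rhs=-60; c'=1/6, d'=-10
row 2: denom=4−1·1/6=23/6; d'=(78−1·-10)/(23/6)=528/23
back: M2=528/23
back: M1=-10−1/6·528/23=-318/23
M: M0=0, M1=-318/23, M2=528/23, M3=0
seg 0: a=-1, c=M0/2=0, d=(M1−M0)/(6·2)=-53/46, b=Δ0−h0·(2M0+M1)/6=175/23
seg 1: a=5, c=M1/2=-159/23, d=(M2−M1)/(6·1)=141/23, b=Δ1−h1·(2M1+M2)/6=-143/23
seg 2: a=-2, c=M2/2=264/23, d=(M3−M2)/(6·1)=-88/23, b=Δ2−h2·(2M2+M3)/6=-38/23
t_q=5/2 → seg 1, τ=1/2; S=5+-143/23·τ+-159/23·τ²+141/23·τ³=171/184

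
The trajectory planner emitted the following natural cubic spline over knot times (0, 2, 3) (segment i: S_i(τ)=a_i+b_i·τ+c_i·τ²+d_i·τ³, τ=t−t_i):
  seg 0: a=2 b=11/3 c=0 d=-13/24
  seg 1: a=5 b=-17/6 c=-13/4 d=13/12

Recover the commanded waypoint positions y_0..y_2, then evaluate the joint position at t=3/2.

y_0 = S_0(0) = a_0 = 2
y_1 = S_1(0) = a_1 = 5
y_2 = S_1(1) = 0
t_q=3/2 is in segment 0 (τ=3/2); S_0(τ)=363/64

y_0=2 y_1=5 y_2=0
S(3/2) = 363/64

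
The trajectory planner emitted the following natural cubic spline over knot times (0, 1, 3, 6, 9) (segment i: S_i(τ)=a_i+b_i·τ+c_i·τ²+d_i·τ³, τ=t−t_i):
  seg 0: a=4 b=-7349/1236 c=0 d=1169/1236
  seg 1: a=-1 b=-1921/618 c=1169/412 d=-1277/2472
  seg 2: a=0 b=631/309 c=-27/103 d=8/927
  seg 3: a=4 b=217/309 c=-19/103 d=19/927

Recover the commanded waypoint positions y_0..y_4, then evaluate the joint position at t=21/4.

y_0=4 y_1=-1 y_2=0 y_3=4 y_4=5
S(21/4) = 5547/1648

y_0 = S_0(0) = a_0 = 4
y_1 = S_1(0) = a_1 = -1
y_2 = S_2(0) = a_2 = 0
y_3 = S_3(0) = a_3 = 4
y_4 = S_3(3) = 5
t_q=21/4 is in segment 2 (τ=9/4); S_2(τ)=5547/1648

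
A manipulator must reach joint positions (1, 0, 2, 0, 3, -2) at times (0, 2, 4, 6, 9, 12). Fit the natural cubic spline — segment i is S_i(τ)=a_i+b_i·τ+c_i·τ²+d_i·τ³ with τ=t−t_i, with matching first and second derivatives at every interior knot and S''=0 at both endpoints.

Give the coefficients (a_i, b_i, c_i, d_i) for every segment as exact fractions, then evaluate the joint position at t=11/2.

  seg 0: a=1 b=-3401/3138 c=0 d=229/1569
  seg 1: a=0 b=2095/3138 c=458/523 d=-4453/12552
  seg 2: a=2 b=-136/1569 c=-2621/2092 d=4997/12552
  seg 3: a=0 b=-1007/3138 c=594/523 d=-6547/28242
  seg 4: a=3 b=368/1569 c=-2983/3138 d=2983/28242
S(11/2) = 13209/33472

Δ: Δ0=-1/2, Δ1=1, Δ2=-1, Δ3=1, Δ4=-5/3
row 1: diag=8, rhs=9; c'=1/4, d'=9/8
row 2: denom=8−2·1/4=15/2; d'=(-12−2·9/8)/(15/2)=-19/10
row 3: denom=10−2·4/15=142/15; d'=(12−2·-19/10)/(142/15)=237/142
row 4: denom=12−3·45/142=1569/142; d'=(-16−3·237/142)/(1569/142)=-2983/1569
back: M4=-2983/1569
back: M3=237/142−45/142·-2983/1569=1188/523
back: M2=-19/10−4/15·1188/523=-2621/1046
back: M1=9/8−1/4·-2621/1046=916/523
M: M0=0, M1=916/523, M2=-2621/1046, M3=1188/523, M4=-2983/1569, M5=0
seg 0: a=1, c=M0/2=0, d=(M1−M0)/(6·2)=229/1569, b=Δ0−h0·(2M0+M1)/6=-3401/3138
seg 1: a=0, c=M1/2=458/523, d=(M2−M1)/(6·2)=-4453/12552, b=Δ1−h1·(2M1+M2)/6=2095/3138
seg 2: a=2, c=M2/2=-2621/2092, d=(M3−M2)/(6·2)=4997/12552, b=Δ2−h2·(2M2+M3)/6=-136/1569
seg 3: a=0, c=M3/2=594/523, d=(M4−M3)/(6·3)=-6547/28242, b=Δ3−h3·(2M3+M4)/6=-1007/3138
seg 4: a=3, c=M4/2=-2983/3138, d=(M5−M4)/(6·3)=2983/28242, b=Δ4−h4·(2M4+M5)/6=368/1569
t_q=11/2 → seg 2, τ=3/2; S=2+-136/1569·τ+-2621/2092·τ²+4997/12552·τ³=13209/33472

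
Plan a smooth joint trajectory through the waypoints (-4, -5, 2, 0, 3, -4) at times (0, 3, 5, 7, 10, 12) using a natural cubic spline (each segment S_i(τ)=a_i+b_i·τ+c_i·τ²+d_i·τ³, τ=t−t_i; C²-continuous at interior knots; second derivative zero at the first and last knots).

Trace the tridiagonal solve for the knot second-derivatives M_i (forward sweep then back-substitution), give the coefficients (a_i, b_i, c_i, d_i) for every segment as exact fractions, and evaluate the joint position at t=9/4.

  seg 0: a=-4 b=-12943/6516 c=0 d=10771/58644
  seg 1: a=-5 b=9685/3258 c=10771/6516 d=-9053/13032
  seg 2: a=2 b=226/181 c=-4097/1629 d=4531/6516
  seg 3: a=0 b=-761/1629 c=5399/3258 d=-11417/29322
  seg 4: a=3 b=-3379/3258 c=-1003/543 d=1003/3258
S(9/4) = -295493/46336

Δ: Δ0=-1/3, Δ1=7/2, Δ2=-1, Δ3=1, Δ4=-7/2
row 1: diag=10, rhs=23; c'=1/5, d'=23/10
row 2: denom=8−2·1/5=38/5; d'=(-27−2·23/10)/(38/5)=-79/19
row 3: denom=10−2·5/19=180/19; d'=(12−2·-79/19)/(180/19)=193/90
row 4: denom=10−3·19/60=181/20; d'=(-27−3·193/90)/(181/20)=-2006/543
back: M4=-2006/543
back: M3=193/90−19/60·-2006/543=5399/1629
back: M2=-79/19−5/19·5399/1629=-8194/1629
back: M1=23/10−1/5·-8194/1629=10771/3258
M: M0=0, M1=10771/3258, M2=-8194/1629, M3=5399/1629, M4=-2006/543, M5=0
seg 0: a=-4, c=M0/2=0, d=(M1−M0)/(6·3)=10771/58644, b=Δ0−h0·(2M0+M1)/6=-12943/6516
seg 1: a=-5, c=M1/2=10771/6516, d=(M2−M1)/(6·2)=-9053/13032, b=Δ1−h1·(2M1+M2)/6=9685/3258
seg 2: a=2, c=M2/2=-4097/1629, d=(M3−M2)/(6·2)=4531/6516, b=Δ2−h2·(2M2+M3)/6=226/181
seg 3: a=0, c=M3/2=5399/3258, d=(M4−M3)/(6·3)=-11417/29322, b=Δ3−h3·(2M3+M4)/6=-761/1629
seg 4: a=3, c=M4/2=-1003/543, d=(M5−M4)/(6·2)=1003/3258, b=Δ4−h4·(2M4+M5)/6=-3379/3258
t_q=9/4 → seg 0, τ=9/4; S=-4+-12943/6516·τ+0·τ²+10771/58644·τ³=-295493/46336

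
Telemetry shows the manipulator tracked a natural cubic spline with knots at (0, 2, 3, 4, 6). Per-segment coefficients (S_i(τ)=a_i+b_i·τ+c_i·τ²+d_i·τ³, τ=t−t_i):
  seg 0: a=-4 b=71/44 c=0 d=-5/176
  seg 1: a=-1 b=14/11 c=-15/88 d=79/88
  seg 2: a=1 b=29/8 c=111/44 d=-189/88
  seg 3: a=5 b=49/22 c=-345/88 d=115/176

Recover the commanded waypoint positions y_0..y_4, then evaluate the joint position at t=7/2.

y_0 = S_0(0) = a_0 = -4
y_1 = S_1(0) = a_1 = -1
y_2 = S_2(0) = a_2 = 1
y_3 = S_3(0) = a_3 = 5
y_4 = S_3(2) = -1
t_q=7/2 is in segment 2 (τ=1/2); S_2(τ)=2235/704

y_0=-4 y_1=-1 y_2=1 y_3=5 y_4=-1
S(7/2) = 2235/704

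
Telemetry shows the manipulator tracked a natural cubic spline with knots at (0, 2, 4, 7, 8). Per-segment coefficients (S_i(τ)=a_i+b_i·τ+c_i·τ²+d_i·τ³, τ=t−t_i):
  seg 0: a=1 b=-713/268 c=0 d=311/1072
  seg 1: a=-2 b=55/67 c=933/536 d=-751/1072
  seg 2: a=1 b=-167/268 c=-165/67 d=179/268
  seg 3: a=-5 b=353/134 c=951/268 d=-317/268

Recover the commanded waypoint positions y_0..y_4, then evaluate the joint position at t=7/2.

y_0 = S_0(0) = a_0 = 1
y_1 = S_1(0) = a_1 = -2
y_2 = S_2(0) = a_2 = 1
y_3 = S_3(0) = a_3 = -5
y_4 = S_3(1) = 0
t_q=7/2 is in segment 1 (τ=3/2); S_1(τ)=6719/8576

y_0=1 y_1=-2 y_2=1 y_3=-5 y_4=0
S(7/2) = 6719/8576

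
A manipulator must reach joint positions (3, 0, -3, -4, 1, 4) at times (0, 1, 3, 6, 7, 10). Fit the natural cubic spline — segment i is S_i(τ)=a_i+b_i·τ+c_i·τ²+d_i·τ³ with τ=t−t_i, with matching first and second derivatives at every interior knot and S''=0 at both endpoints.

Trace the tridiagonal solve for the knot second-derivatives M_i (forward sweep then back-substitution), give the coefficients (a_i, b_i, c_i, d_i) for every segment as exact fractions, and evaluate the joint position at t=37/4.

  seg 0: a=3 b=-5129/1548 c=0 d=485/1548
  seg 1: a=0 b=-1837/774 c=485/516 d=-779/3096
  seg 2: a=-3 b=-632/387 c=-49/86 d=2329/6966
  seg 3: a=-4 b=3077/774 c=944/387 d=-365/258
  seg 4: a=1 b=1784/387 c=-1397/774 d=1397/6966
S(37/4) = 24873/5504

Δ: Δ0=-3, Δ1=-3/2, Δ2=-1/3, Δ3=5, Δ4=1
row 1: diag=6, rhs=9; c'=1/3, d'=3/2
row 2: denom=10−2·1/3=28/3; d'=(7−2·3/2)/(28/3)=3/7
row 3: denom=8−3·9/28=197/28; d'=(32−3·3/7)/(197/28)=860/197
row 4: denom=8−1·28/197=1548/197; d'=(-24−1·860/197)/(1548/197)=-1397/387
back: M4=-1397/387
back: M3=860/197−28/197·-1397/387=1888/387
back: M2=3/7−9/28·1888/387=-49/43
back: M1=3/2−1/3·-49/43=485/258
M: M0=0, M1=485/258, M2=-49/43, M3=1888/387, M4=-1397/387, M5=0
seg 0: a=3, c=M0/2=0, d=(M1−M0)/(6·1)=485/1548, b=Δ0−h0·(2M0+M1)/6=-5129/1548
seg 1: a=0, c=M1/2=485/516, d=(M2−M1)/(6·2)=-779/3096, b=Δ1−h1·(2M1+M2)/6=-1837/774
seg 2: a=-3, c=M2/2=-49/86, d=(M3−M2)/(6·3)=2329/6966, b=Δ2−h2·(2M2+M3)/6=-632/387
seg 3: a=-4, c=M3/2=944/387, d=(M4−M3)/(6·1)=-365/258, b=Δ3−h3·(2M3+M4)/6=3077/774
seg 4: a=1, c=M4/2=-1397/774, d=(M5−M4)/(6·3)=1397/6966, b=Δ4−h4·(2M4+M5)/6=1784/387
t_q=37/4 → seg 4, τ=9/4; S=1+1784/387·τ+-1397/774·τ²+1397/6966·τ³=24873/5504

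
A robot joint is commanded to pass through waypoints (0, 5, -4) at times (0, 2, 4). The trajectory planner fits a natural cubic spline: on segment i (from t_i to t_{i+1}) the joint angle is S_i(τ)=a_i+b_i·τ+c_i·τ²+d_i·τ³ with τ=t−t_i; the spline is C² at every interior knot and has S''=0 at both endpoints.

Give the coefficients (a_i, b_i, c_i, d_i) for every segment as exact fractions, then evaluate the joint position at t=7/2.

Δ: Δ0=5/2, Δ1=-9/2
row 1: diag=8, rhs=-42; c'=1/4, d'=-21/4
back: M1=-21/4
M: M0=0, M1=-21/4, M2=0
seg 0: a=0, c=M0/2=0, d=(M1−M0)/(6·2)=-7/16, b=Δ0−h0·(2M0+M1)/6=17/4
seg 1: a=5, c=M1/2=-21/8, d=(M2−M1)/(6·2)=7/16, b=Δ1−h1·(2M1+M2)/6=-1
t_q=7/2 → seg 1, τ=3/2; S=5+-1·τ+-21/8·τ²+7/16·τ³=-119/128

  seg 0: a=0 b=17/4 c=0 d=-7/16
  seg 1: a=5 b=-1 c=-21/8 d=7/16
S(7/2) = -119/128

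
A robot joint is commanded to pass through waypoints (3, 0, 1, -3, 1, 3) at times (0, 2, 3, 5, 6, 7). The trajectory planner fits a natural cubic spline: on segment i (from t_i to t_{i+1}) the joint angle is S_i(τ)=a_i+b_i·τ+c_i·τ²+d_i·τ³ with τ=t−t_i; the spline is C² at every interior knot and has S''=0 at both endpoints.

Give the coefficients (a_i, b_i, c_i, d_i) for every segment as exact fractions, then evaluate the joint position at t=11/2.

Δ: Δ0=-3/2, Δ1=1, Δ2=-2, Δ3=4, Δ4=2
row 1: diag=6, rhs=15; c'=1/6, d'=5/2
row 2: denom=6−1·1/6=35/6; d'=(-18−1·5/2)/(35/6)=-123/35
row 3: denom=6−2·12/35=186/35; d'=(36−2·-123/35)/(186/35)=251/31
row 4: denom=4−1·35/186=709/186; d'=(-12−1·251/31)/(709/186)=-3738/709
back: M4=-3738/709
back: M3=251/31−35/186·-3738/709=6444/709
back: M2=-123/35−12/35·6444/709=-4701/709
back: M1=5/2−1/6·-4701/709=2556/709
M: M0=0, M1=2556/709, M2=-4701/709, M3=6444/709, M4=-3738/709, M5=0
seg 0: a=3, c=M0/2=0, d=(M1−M0)/(6·2)=213/709, b=Δ0−h0·(2M0+M1)/6=-3831/1418
seg 1: a=0, c=M1/2=1278/709, d=(M2−M1)/(6·1)=-2419/1418, b=Δ1−h1·(2M1+M2)/6=1281/1418
seg 2: a=1, c=M2/2=-4701/1418, d=(M3−M2)/(6·2)=3715/2836, b=Δ2−h2·(2M2+M3)/6=-432/709
seg 3: a=-3, c=M3/2=3222/709, d=(M4−M3)/(6·1)=-1697/709, b=Δ3−h3·(2M3+M4)/6=1311/709
seg 4: a=1, c=M4/2=-1869/709, d=(M5−M4)/(6·1)=623/709, b=Δ4−h4·(2M4+M5)/6=2664/709
t_q=11/2 → seg 3, τ=1/2; S=-3+1311/709·τ+3222/709·τ²+-1697/709·τ³=-7025/5672

  seg 0: a=3 b=-3831/1418 c=0 d=213/709
  seg 1: a=0 b=1281/1418 c=1278/709 d=-2419/1418
  seg 2: a=1 b=-432/709 c=-4701/1418 d=3715/2836
  seg 3: a=-3 b=1311/709 c=3222/709 d=-1697/709
  seg 4: a=1 b=2664/709 c=-1869/709 d=623/709
S(11/2) = -7025/5672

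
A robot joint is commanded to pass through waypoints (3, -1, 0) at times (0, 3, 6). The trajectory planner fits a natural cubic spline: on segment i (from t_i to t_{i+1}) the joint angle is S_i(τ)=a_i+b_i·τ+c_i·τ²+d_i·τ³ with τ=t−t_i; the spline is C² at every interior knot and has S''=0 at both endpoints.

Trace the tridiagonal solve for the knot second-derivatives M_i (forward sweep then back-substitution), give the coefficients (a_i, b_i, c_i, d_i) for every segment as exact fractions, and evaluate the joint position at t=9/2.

  seg 0: a=3 b=-7/4 c=0 d=5/108
  seg 1: a=-1 b=-1/2 c=5/12 d=-5/108
S(9/2) = -31/32

Δ: Δ0=-4/3, Δ1=1/3
row 1: diag=12, rhs=10; c'=1/4, d'=5/6
back: M1=5/6
M: M0=0, M1=5/6, M2=0
seg 0: a=3, c=M0/2=0, d=(M1−M0)/(6·3)=5/108, b=Δ0−h0·(2M0+M1)/6=-7/4
seg 1: a=-1, c=M1/2=5/12, d=(M2−M1)/(6·3)=-5/108, b=Δ1−h1·(2M1+M2)/6=-1/2
t_q=9/2 → seg 1, τ=3/2; S=-1+-1/2·τ+5/12·τ²+-5/108·τ³=-31/32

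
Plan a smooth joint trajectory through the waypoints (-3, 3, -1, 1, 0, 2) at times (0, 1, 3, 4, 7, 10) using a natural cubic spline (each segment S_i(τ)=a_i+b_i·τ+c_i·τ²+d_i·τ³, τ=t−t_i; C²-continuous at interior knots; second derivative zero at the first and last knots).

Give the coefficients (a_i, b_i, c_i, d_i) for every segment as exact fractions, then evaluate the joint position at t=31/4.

  seg 0: a=-3 b=10555/1356 c=0 d=-2419/1356
  seg 1: a=3 b=1649/678 c=-2419/452 d=1063/678
  seg 2: a=-1 b=-109/678 c=1833/452 d=-2569/1356
  seg 3: a=1 b=3073/1356 c=-184/113 d=1033/4068
  seg 4: a=0 b=-439/678 c=297/452 d=-33/452
S(31/4) = -4247/28928

Δ: Δ0=6, Δ1=-2, Δ2=2, Δ3=-1/3, Δ4=2/3
row 1: diag=6, rhs=-48; c'=1/3, d'=-8
row 2: denom=6−2·1/3=16/3; d'=(24−2·-8)/(16/3)=15/2
row 3: denom=8−1·3/16=125/16; d'=(-14−1·15/2)/(125/16)=-344/125
row 4: denom=12−3·48/125=1356/125; d'=(6−3·-344/125)/(1356/125)=297/226
back: M4=297/226
back: M3=-344/125−48/125·297/226=-368/113
back: M2=15/2−3/16·-368/113=1833/226
back: M1=-8−1/3·1833/226=-2419/226
M: M0=0, M1=-2419/226, M2=1833/226, M3=-368/113, M4=297/226, M5=0
seg 0: a=-3, c=M0/2=0, d=(M1−M0)/(6·1)=-2419/1356, b=Δ0−h0·(2M0+M1)/6=10555/1356
seg 1: a=3, c=M1/2=-2419/452, d=(M2−M1)/(6·2)=1063/678, b=Δ1−h1·(2M1+M2)/6=1649/678
seg 2: a=-1, c=M2/2=1833/452, d=(M3−M2)/(6·1)=-2569/1356, b=Δ2−h2·(2M2+M3)/6=-109/678
seg 3: a=1, c=M3/2=-184/113, d=(M4−M3)/(6·3)=1033/4068, b=Δ3−h3·(2M3+M4)/6=3073/1356
seg 4: a=0, c=M4/2=297/452, d=(M5−M4)/(6·3)=-33/452, b=Δ4−h4·(2M4+M5)/6=-439/678
t_q=31/4 → seg 4, τ=3/4; S=0+-439/678·τ+297/452·τ²+-33/452·τ³=-4247/28928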